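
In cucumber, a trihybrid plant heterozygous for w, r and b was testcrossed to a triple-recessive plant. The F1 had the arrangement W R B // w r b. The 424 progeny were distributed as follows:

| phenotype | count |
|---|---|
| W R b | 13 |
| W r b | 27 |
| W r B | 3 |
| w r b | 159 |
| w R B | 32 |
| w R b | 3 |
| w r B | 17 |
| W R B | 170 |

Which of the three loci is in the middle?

r

The two rarest classes, W r B and w R b, are the double crossovers. Comparing them with the parentals, only the r allele has switched, so r is the middle locus and the order is b – r – w.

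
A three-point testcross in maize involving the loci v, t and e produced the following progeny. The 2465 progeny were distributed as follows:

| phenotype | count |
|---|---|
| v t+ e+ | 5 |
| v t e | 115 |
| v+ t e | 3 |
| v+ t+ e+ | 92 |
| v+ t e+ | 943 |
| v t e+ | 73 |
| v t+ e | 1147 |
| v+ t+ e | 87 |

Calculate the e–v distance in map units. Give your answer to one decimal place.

6.8 map units

The two most frequent reciprocal classes, v t+ e and v+ t e+, are the parental types, so the F1 was v t+ e / v+ t e+.
The two rarest classes, v t+ e+ and v+ t e, are the double crossovers. Comparing them with the parentals, only the e allele has switched, so e is the middle locus and the order is t – e – v.
Crossovers in the e–v interval produce the single-crossover classes v+ t+ e and v t e+ (87 + 73 = 160) plus the double crossovers (8).
RF(e–v) = (160 + 8) / 2465 = 168/2465 = 0.0682 → 6.8 map units.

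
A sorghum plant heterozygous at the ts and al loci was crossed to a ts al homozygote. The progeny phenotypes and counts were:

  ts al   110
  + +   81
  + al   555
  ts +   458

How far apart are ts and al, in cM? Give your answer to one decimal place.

The two most frequent classes, + al (555) and ts + (458), are the parental types, so the F1 was + al / ts +.
The recombinant classes are + + and ts al: 81 + 110 = 191.
Recombination frequency = 191/1204 = 0.1586 ≈ 15.9%, i.e. 15.9 cM.

15.9 cM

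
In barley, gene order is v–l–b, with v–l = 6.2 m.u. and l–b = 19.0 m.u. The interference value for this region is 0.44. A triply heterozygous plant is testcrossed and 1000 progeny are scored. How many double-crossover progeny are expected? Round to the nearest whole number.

7

Map distances give recombination frequencies of 0.062 and 0.190 for the two intervals.
With interference 0.44 (so coincidence = 0.56), expected double-crossover frequency = 0.062 × 0.190 × 0.56 = 0.00660.
Expected number = 0.00660 × 1000 = 6.60 ≈ 7.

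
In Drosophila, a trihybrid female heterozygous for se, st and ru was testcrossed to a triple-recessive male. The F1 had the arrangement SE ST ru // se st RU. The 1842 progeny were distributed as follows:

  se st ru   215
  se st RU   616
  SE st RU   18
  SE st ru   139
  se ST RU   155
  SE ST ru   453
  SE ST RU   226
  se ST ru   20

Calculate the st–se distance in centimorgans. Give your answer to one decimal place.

18.0 centimorgans

The two rarest classes, se ST ru and SE st RU, are the double crossovers. Comparing them with the parentals, only the se allele has switched, so se is the middle locus and the order is st – se – ru.
Crossovers in the st–se interval produce the single-crossover classes SE st ru and se ST RU (139 + 155 = 294) plus the double crossovers (38).
RF(st–se) = (294 + 38) / 1842 = 332/1842 = 0.1802 → 18.0 centimorgans.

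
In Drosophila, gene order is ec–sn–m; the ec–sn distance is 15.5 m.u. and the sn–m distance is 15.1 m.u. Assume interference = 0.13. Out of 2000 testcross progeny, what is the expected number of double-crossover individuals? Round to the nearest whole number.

Map distances give recombination frequencies of 0.155 and 0.151 for the two intervals.
With interference 0.13 (so coincidence = 0.87), expected double-crossover frequency = 0.155 × 0.151 × 0.87 = 0.02036.
Expected number = 0.02036 × 2000 = 40.72 ≈ 41.

41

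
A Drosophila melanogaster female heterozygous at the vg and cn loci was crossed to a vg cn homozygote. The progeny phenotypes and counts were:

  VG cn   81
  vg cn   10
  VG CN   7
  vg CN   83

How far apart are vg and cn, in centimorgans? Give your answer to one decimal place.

The two most frequent classes, VG cn (81) and vg CN (83), are the parental types, so the F1 was VG cn / vg CN.
The recombinant classes are VG CN and vg cn: 7 + 10 = 17.
Recombination frequency = 17/181 = 0.0939 ≈ 9.4%, i.e. 9.4 centimorgans.

9.4 centimorgans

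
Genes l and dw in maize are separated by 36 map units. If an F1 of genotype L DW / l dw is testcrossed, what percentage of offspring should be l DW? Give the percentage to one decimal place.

18.0%

A map distance of 36 map units corresponds to a recombination frequency of 0.360.
The F1 is L DW / l dw, so l DW is a recombinant gamete class with expected frequency r/2 = 0.360/2 = 0.1800.
That is 0.1800 = 18.0% of the progeny.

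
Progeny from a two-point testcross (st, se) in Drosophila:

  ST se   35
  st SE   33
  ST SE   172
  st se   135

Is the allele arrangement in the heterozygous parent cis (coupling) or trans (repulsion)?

cis

The two most frequent classes are ST SE (172) and st se (135); these are the parental (non-recombinant) types.
So the F1 carried ST SE on one chromosome and st se on the other — the recessive alleles are on the same chromosome (cis / coupling).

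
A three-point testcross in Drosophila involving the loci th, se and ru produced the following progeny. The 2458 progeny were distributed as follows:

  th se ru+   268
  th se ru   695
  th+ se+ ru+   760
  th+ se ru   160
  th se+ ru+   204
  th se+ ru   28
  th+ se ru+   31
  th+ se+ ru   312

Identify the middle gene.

se

The two most frequent reciprocal classes, th+ se+ ru+ and th se ru, are the parental types, so the F1 was th+ se+ ru+ / th se ru.
The two rarest classes, th+ se ru+ and th se+ ru, are the double crossovers. Comparing them with the parentals, only the se allele has switched, so se is the middle locus and the order is th – se – ru.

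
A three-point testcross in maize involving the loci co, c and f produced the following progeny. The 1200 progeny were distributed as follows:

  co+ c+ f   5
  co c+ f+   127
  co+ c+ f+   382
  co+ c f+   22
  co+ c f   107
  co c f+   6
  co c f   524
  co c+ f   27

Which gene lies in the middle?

f

The two most frequent reciprocal classes, co c f and co+ c+ f+, are the parental types, so the F1 was co c f / co+ c+ f+.
The two rarest classes, co c f+ and co+ c+ f, are the double crossovers. Comparing them with the parentals, only the f allele has switched, so f is the middle locus and the order is c – f – co.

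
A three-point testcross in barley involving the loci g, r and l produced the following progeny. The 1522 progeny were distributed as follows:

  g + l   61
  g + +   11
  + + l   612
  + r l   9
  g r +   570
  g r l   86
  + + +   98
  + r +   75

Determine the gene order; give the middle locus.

The two most frequent reciprocal classes, + + l and g r +, are the parental types, so the F1 was + + l / g r +.
The two rarest classes, + r l and g + +, are the double crossovers. Comparing them with the parentals, only the r allele has switched, so r is the middle locus and the order is g – r – l.

r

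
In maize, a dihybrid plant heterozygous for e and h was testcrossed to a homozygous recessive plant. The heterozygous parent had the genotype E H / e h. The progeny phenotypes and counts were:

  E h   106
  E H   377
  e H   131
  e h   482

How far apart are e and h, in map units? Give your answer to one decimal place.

The recombinant classes are E h and e H: 106 + 131 = 237.
Recombination frequency = 237/1096 = 0.2162 ≈ 21.6%, i.e. 21.6 map units.

21.6 map units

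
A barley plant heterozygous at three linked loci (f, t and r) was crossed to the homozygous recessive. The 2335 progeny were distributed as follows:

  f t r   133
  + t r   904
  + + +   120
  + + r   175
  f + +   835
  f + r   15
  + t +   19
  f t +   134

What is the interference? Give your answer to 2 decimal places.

0.19

The two most frequent reciprocal classes, + t r and f + +, are the parental types, so the F1 was + t r / f + +.
The two rarest classes, + t + and f + r, are the double crossovers. Comparing them with the parentals, only the r allele has switched, so r is the middle locus and the order is f – r – t.
f–r: (253 + 34)/2335 = 0.1229; r–t: (309 + 34)/2335 = 0.1469.
Expected DCO frequency = 0.1229 × 0.1469 ≈ 0.01805; observed = 34/2335 ≈ 0.01456.
Coefficient of coincidence = 0.01456/0.01805 ≈ 0.81; interference = 1 − 0.81 = 0.19.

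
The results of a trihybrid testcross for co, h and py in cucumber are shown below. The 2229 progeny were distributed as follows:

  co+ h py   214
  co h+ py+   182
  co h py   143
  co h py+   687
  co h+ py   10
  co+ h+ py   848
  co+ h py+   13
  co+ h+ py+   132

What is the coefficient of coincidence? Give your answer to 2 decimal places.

The two most frequent reciprocal classes, co h py+ and co+ h+ py, are the parental types, so the F1 was co h py+ / co+ h+ py.
The two rarest classes, co+ h py+ and co h+ py, are the double crossovers. Comparing them with the parentals, only the co allele has switched, so co is the middle locus and the order is py – co – h.
py–co: (275 + 23)/2229 = 0.1337; co–h: (396 + 23)/2229 = 0.1880.
Expected DCO frequency = 0.1337 × 0.1880 ≈ 0.02514; observed = 23/2229 ≈ 0.01032.
Coefficient of coincidence = 0.01032/0.02514 ≈ 0.41.

0.41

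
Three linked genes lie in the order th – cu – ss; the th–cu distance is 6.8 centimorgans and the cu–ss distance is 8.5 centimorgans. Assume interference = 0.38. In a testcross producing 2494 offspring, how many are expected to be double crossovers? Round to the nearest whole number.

9

Map distances give recombination frequencies of 0.068 and 0.085 for the two intervals.
With interference 0.38 (so coincidence = 0.62), expected double-crossover frequency = 0.068 × 0.085 × 0.62 = 0.00358.
Expected number = 0.00358 × 2494 = 8.94 ≈ 9.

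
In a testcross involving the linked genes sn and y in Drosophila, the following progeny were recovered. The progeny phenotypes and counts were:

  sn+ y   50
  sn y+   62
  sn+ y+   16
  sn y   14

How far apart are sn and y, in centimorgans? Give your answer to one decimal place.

21.1 centimorgans

The two most frequent classes, sn+ y (50) and sn y+ (62), are the parental types, so the F1 was sn+ y / sn y+.
The recombinant classes are sn+ y+ and sn y: 16 + 14 = 30.
Recombination frequency = 30/142 = 0.2113 ≈ 21.1%, i.e. 21.1 centimorgans.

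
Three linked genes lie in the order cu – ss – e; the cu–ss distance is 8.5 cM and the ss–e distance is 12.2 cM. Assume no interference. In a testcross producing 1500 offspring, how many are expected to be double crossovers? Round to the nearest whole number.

Map distances give recombination frequencies of 0.085 and 0.122 for the two intervals.
With no interference, expected double-crossover frequency = 0.085 × 0.122 = 0.01037.
Expected number = 0.01037 × 1500 = 15.56 ≈ 16.

16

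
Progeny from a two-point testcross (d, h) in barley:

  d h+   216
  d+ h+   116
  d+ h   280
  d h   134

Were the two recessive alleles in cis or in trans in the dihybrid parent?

The two most frequent classes are d+ h (280) and d h+ (216); these are the parental (non-recombinant) types.
So the F1 carried d+ h on one chromosome and d h+ on the other — the recessive alleles are on opposite chromosomes (trans / repulsion).

trans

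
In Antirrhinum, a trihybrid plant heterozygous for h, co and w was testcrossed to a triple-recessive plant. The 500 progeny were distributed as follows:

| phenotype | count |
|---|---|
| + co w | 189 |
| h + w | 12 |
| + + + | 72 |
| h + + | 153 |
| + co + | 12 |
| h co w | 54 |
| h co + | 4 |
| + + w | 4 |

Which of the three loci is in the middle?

The two most frequent reciprocal classes, + co w and h + +, are the parental types, so the F1 was + co w / h + +.
The two rarest classes, + + w and h co +, are the double crossovers. Comparing them with the parentals, only the co allele has switched, so co is the middle locus and the order is h – co – w.

co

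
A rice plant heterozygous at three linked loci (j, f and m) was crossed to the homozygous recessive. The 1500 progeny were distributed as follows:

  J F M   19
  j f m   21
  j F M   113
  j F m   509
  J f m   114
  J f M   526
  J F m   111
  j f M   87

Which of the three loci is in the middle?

The two most frequent reciprocal classes, j F m and J f M, are the parental types, so the F1 was j F m / J f M.
The two rarest classes, j f m and J F M, are the double crossovers. Comparing them with the parentals, only the f allele has switched, so f is the middle locus and the order is m – f – j.

f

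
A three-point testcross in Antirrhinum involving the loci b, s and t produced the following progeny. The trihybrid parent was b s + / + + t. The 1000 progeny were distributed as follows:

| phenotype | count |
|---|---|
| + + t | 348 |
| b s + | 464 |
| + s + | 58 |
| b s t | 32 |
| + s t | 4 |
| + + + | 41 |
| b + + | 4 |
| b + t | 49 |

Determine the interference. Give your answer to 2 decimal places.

The two rarest classes, b + + and + s t, are the double crossovers. Comparing them with the parentals, only the s allele has switched, so s is the middle locus and the order is b – s – t.
b–s: (107 + 8)/1000 = 0.1150; s–t: (73 + 8)/1000 = 0.0810.
Expected DCO frequency = 0.1150 × 0.0810 ≈ 0.00932; observed = 8/1000 ≈ 0.00800.
Coefficient of coincidence = 0.00800/0.00932 ≈ 0.86; interference = 1 − 0.86 = 0.14.

0.14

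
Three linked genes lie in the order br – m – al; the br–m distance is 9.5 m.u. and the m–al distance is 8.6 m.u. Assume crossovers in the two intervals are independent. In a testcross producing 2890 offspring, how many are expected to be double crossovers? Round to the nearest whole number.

24

Map distances give recombination frequencies of 0.095 and 0.086 for the two intervals.
With no interference, expected double-crossover frequency = 0.095 × 0.086 = 0.00817.
Expected number = 0.00817 × 2890 = 23.61 ≈ 24.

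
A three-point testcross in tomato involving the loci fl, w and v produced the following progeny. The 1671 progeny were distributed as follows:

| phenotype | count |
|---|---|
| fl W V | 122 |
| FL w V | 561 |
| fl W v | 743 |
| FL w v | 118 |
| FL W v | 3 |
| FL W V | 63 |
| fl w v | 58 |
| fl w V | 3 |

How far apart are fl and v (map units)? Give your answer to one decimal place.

14.7 map units

The two most frequent reciprocal classes, FL w V and fl W v, are the parental types, so the F1 was FL w V / fl W v.
The two rarest classes, fl w V and FL W v, are the double crossovers. Comparing them with the parentals, only the fl allele has switched, so fl is the middle locus and the order is w – fl – v.
Crossovers in the fl–v interval produce the single-crossover classes FL w v and fl W V (118 + 122 = 240) plus the double crossovers (6).
RF(fl–v) = (240 + 6) / 1671 = 246/1671 = 0.1472 → 14.7 map units.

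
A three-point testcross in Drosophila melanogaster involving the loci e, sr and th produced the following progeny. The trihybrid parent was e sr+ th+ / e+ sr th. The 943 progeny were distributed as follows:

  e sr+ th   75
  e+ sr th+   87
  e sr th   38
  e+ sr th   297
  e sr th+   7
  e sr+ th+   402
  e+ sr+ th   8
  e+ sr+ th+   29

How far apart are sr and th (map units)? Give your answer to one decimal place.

18.8 map units

The two rarest classes, e sr th+ and e+ sr+ th, are the double crossovers. Comparing them with the parentals, only the sr allele has switched, so sr is the middle locus and the order is e – sr – th.
Crossovers in the sr–th interval produce the single-crossover classes e sr+ th and e+ sr th+ (75 + 87 = 162) plus the double crossovers (15).
RF(sr–th) = (162 + 15) / 943 = 177/943 = 0.1877 → 18.8 map units.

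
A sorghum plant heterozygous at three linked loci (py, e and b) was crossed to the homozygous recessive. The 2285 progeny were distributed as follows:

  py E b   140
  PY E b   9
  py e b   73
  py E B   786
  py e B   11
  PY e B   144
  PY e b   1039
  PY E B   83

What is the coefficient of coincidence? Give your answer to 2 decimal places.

The two most frequent reciprocal classes, PY e b and py E B, are the parental types, so the F1 was PY e b / py E B.
The two rarest classes, PY E b and py e B, are the double crossovers. Comparing them with the parentals, only the e allele has switched, so e is the middle locus and the order is b – e – py.
b–e: (284 + 20)/2285 = 0.1330; e–py: (156 + 20)/2285 = 0.0770.
Expected DCO frequency = 0.1330 × 0.0770 ≈ 0.01024; observed = 20/2285 ≈ 0.00875.
Coefficient of coincidence = 0.00875/0.01024 ≈ 0.85.

0.85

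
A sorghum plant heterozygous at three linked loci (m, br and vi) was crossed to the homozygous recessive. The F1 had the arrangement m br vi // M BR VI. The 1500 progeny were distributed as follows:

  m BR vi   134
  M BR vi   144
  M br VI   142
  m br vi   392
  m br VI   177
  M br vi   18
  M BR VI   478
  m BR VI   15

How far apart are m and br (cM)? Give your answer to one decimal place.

20.6 cM

The two rarest classes, M br vi and m BR VI, are the double crossovers. Comparing them with the parentals, only the m allele has switched, so m is the middle locus and the order is vi – m – br.
Crossovers in the m–br interval produce the single-crossover classes m BR vi and M br VI (134 + 142 = 276) plus the double crossovers (33).
RF(m–br) = (276 + 33) / 1500 = 309/1500 = 0.2060 → 20.6 cM.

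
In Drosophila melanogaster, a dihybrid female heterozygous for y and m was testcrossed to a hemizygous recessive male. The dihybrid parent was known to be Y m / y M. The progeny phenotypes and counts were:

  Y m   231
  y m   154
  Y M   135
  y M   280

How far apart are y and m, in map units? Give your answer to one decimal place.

The recombinant classes are Y M and y m: 135 + 154 = 289.
Recombination frequency = 289/800 = 0.3613 ≈ 36.1%, i.e. 36.1 map units.

36.1 map units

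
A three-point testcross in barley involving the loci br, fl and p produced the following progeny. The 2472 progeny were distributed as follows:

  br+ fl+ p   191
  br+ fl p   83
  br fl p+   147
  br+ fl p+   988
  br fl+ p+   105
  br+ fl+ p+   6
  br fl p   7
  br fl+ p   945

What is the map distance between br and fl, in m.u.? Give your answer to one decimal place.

The two most frequent reciprocal classes, br fl+ p and br+ fl p+, are the parental types, so the F1 was br fl+ p / br+ fl p+.
The two rarest classes, br fl p and br+ fl+ p+, are the double crossovers. Comparing them with the parentals, only the fl allele has switched, so fl is the middle locus and the order is p – fl – br.
Crossovers in the fl–br interval produce the single-crossover classes br+ fl+ p and br fl p+ (191 + 147 = 338) plus the double crossovers (13).
RF(fl–br) = (338 + 13) / 2472 = 351/2472 = 0.1420 → 14.2 m.u.

14.2 m.u.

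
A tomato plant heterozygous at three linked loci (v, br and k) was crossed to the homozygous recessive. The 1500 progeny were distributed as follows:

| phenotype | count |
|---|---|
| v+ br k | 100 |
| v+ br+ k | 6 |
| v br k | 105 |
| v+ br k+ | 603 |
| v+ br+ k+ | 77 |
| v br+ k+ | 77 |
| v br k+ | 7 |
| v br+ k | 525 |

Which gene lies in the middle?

The two most frequent reciprocal classes, v br+ k and v+ br k+, are the parental types, so the F1 was v br+ k / v+ br k+.
The two rarest classes, v+ br+ k and v br k+, are the double crossovers. Comparing them with the parentals, only the v allele has switched, so v is the middle locus and the order is k – v – br.

v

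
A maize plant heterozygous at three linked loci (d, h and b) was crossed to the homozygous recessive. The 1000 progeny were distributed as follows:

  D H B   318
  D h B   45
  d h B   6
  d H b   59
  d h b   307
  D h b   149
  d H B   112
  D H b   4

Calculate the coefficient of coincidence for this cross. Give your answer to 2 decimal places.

The two most frequent reciprocal classes, D H B and d h b, are the parental types, so the F1 was D H B / d h b.
The two rarest classes, D H b and d h B, are the double crossovers. Comparing them with the parentals, only the b allele has switched, so b is the middle locus and the order is d – b – h.
d–b: (261 + 10)/1000 = 0.2710; b–h: (104 + 10)/1000 = 0.1140.
Expected DCO frequency = 0.2710 × 0.1140 ≈ 0.03089; observed = 10/1000 ≈ 0.01000.
Coefficient of coincidence = 0.01000/0.03089 ≈ 0.32.

0.32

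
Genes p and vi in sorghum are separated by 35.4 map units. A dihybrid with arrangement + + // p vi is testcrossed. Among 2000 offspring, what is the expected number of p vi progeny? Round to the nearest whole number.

A map distance of 35.4 map units corresponds to a recombination frequency of 0.354.
The F1 is + + / p vi, so p vi is a parental gamete class with expected frequency (1 − r)/2 = 0.646/2 = 0.3230.
Expected number = 0.3230 × 2000 = 646.00 ≈ 646.

646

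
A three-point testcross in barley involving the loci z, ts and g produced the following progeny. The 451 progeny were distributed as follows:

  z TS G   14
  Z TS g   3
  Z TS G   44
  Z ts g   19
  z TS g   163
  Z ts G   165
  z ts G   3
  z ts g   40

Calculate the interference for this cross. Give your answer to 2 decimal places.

The two most frequent reciprocal classes, z TS g and Z ts G, are the parental types, so the F1 was z TS g / Z ts G.
The two rarest classes, Z TS g and z ts G, are the double crossovers. Comparing them with the parentals, only the z allele has switched, so z is the middle locus and the order is g – z – ts.
g–z: (33 + 6)/451 = 0.0865; z–ts: (84 + 6)/451 = 0.1996.
Expected DCO frequency = 0.0865 × 0.1996 ≈ 0.01727; observed = 6/451 ≈ 0.01330.
Coefficient of coincidence = 0.01330/0.01727 ≈ 0.77; interference = 1 − 0.77 = 0.23.

0.23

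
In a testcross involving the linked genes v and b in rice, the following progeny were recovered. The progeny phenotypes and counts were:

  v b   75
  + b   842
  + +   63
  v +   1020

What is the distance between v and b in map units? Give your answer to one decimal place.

6.9 map units

The two most frequent classes, + b (842) and v + (1020), are the parental types, so the F1 was + b / v +.
The recombinant classes are + + and v b: 63 + 75 = 138.
Recombination frequency = 138/2000 = 0.0690 ≈ 6.9%, i.e. 6.9 map units.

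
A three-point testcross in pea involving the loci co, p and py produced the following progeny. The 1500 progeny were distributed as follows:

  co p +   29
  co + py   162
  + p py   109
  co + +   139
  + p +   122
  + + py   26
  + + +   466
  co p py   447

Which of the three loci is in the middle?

The two most frequent reciprocal classes, co p py and + + +, are the parental types, so the F1 was co p py / + + +.
The two rarest classes, co p + and + + py, are the double crossovers. Comparing them with the parentals, only the py allele has switched, so py is the middle locus and the order is co – py – p.

py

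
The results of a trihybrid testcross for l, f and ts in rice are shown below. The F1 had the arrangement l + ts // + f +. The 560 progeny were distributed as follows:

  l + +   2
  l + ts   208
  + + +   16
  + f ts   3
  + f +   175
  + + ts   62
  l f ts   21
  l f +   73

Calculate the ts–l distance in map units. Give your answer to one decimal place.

25.0 map units

The two rarest classes, l + + and + f ts, are the double crossovers. Comparing them with the parentals, only the ts allele has switched, so ts is the middle locus and the order is f – ts – l.
Crossovers in the ts–l interval produce the single-crossover classes + + ts and l f + (62 + 73 = 135) plus the double crossovers (5).
RF(ts–l) = (135 + 5) / 560 = 140/560 = 0.2500 → 25.0 map units.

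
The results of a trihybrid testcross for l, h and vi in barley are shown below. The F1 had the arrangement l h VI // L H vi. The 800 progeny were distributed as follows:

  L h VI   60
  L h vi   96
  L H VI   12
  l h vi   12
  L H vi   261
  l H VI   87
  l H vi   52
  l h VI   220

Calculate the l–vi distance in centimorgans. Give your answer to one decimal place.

17.0 centimorgans

The two rarest classes, l h vi and L H VI, are the double crossovers. Comparing them with the parentals, only the vi allele has switched, so vi is the middle locus and the order is h – vi – l.
Crossovers in the vi–l interval produce the single-crossover classes L h VI and l H vi (60 + 52 = 112) plus the double crossovers (24).
RF(vi–l) = (112 + 24) / 800 = 136/800 = 0.1700 → 17.0 centimorgans.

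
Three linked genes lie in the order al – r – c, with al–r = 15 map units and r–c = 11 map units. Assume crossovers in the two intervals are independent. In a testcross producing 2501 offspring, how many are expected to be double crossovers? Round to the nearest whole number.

Map distances give recombination frequencies of 0.150 and 0.110 for the two intervals.
With no interference, expected double-crossover frequency = 0.150 × 0.110 = 0.01650.
Expected number = 0.01650 × 2501 = 41.27 ≈ 41.

41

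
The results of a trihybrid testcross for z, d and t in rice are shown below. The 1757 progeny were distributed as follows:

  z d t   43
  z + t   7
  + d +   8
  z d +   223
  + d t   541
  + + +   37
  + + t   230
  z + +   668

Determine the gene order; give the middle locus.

The two most frequent reciprocal classes, z + + and + d t, are the parental types, so the F1 was z + + / + d t.
The two rarest classes, z + t and + d +, are the double crossovers. Comparing them with the parentals, only the t allele has switched, so t is the middle locus and the order is d – t – z.

t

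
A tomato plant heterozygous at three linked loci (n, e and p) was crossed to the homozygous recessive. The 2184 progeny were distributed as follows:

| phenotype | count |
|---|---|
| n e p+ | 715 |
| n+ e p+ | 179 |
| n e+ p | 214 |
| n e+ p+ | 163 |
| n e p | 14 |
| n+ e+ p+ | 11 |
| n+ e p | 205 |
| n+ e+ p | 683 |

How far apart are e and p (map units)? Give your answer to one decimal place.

18.0 map units

The two most frequent reciprocal classes, n+ e+ p and n e p+, are the parental types, so the F1 was n+ e+ p / n e p+.
The two rarest classes, n+ e+ p+ and n e p, are the double crossovers. Comparing them with the parentals, only the p allele has switched, so p is the middle locus and the order is e – p – n.
Crossovers in the e–p interval produce the single-crossover classes n+ e p and n e+ p+ (205 + 163 = 368) plus the double crossovers (25).
RF(e–p) = (368 + 25) / 2184 = 393/2184 = 0.1799 → 18.0 map units.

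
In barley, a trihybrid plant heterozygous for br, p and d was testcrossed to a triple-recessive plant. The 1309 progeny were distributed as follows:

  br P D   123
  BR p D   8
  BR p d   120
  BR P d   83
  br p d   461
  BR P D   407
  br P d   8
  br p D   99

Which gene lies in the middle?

The two most frequent reciprocal classes, BR P D and br p d, are the parental types, so the F1 was BR P D / br p d.
The two rarest classes, BR p D and br P d, are the double crossovers. Comparing them with the parentals, only the p allele has switched, so p is the middle locus and the order is br – p – d.

p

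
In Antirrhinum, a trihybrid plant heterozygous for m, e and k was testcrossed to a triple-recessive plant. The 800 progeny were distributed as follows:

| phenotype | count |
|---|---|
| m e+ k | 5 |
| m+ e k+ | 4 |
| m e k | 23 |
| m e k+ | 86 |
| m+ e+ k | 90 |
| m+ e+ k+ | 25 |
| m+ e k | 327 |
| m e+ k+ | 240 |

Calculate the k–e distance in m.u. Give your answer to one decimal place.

The two most frequent reciprocal classes, m+ e k and m e+ k+, are the parental types, so the F1 was m+ e k / m e+ k+.
The two rarest classes, m+ e k+ and m e+ k, are the double crossovers. Comparing them with the parentals, only the k allele has switched, so k is the middle locus and the order is e – k – m.
Crossovers in the e–k interval produce the single-crossover classes m+ e+ k and m e k+ (90 + 86 = 176) plus the double crossovers (9).
RF(e–k) = (176 + 9) / 800 = 185/800 = 0.2313 → 23.1 m.u.

23.1 m.u.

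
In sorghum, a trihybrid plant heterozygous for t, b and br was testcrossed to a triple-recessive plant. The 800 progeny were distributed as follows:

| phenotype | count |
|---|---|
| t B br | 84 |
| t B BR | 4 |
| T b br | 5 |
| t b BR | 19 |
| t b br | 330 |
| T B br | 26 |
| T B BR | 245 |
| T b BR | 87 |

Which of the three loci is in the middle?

The two most frequent reciprocal classes, t b br and T B BR, are the parental types, so the F1 was t b br / T B BR.
The two rarest classes, T b br and t B BR, are the double crossovers. Comparing them with the parentals, only the t allele has switched, so t is the middle locus and the order is br – t – b.

t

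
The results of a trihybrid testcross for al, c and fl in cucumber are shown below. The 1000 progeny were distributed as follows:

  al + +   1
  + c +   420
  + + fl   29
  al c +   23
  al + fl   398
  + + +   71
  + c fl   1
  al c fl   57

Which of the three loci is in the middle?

The two most frequent reciprocal classes, al + fl and + c +, are the parental types, so the F1 was al + fl / + c +.
The two rarest classes, al + + and + c fl, are the double crossovers. Comparing them with the parentals, only the fl allele has switched, so fl is the middle locus and the order is c – fl – al.

fl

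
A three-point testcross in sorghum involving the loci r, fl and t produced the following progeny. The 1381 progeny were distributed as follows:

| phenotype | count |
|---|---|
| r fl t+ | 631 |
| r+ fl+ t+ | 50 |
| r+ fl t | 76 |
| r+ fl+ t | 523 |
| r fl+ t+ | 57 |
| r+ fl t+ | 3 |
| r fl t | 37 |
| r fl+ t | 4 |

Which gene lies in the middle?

r

The two most frequent reciprocal classes, r+ fl+ t and r fl t+, are the parental types, so the F1 was r+ fl+ t / r fl t+.
The two rarest classes, r fl+ t and r+ fl t+, are the double crossovers. Comparing them with the parentals, only the r allele has switched, so r is the middle locus and the order is fl – r – t.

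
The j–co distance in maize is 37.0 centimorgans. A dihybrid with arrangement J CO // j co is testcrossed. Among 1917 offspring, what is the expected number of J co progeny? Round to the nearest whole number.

355

A map distance of 37.0 centimorgans corresponds to a recombination frequency of 0.370.
The F1 is J CO / j co, so J co is a recombinant gamete class with expected frequency r/2 = 0.370/2 = 0.1850.
Expected number = 0.1850 × 1917 = 354.64 ≈ 355.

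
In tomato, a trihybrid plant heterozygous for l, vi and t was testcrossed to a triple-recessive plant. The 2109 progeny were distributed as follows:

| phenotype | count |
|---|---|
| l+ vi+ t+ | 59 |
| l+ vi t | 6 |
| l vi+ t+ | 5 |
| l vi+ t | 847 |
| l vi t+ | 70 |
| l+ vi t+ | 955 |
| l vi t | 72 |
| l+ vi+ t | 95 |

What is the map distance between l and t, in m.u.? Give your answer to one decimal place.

8.3 m.u.

The two most frequent reciprocal classes, l vi+ t and l+ vi t+, are the parental types, so the F1 was l vi+ t / l+ vi t+.
The two rarest classes, l vi+ t+ and l+ vi t, are the double crossovers. Comparing them with the parentals, only the t allele has switched, so t is the middle locus and the order is l – t – vi.
Crossovers in the l–t interval produce the single-crossover classes l+ vi+ t and l vi t+ (95 + 70 = 165) plus the double crossovers (11).
RF(l–t) = (165 + 11) / 2109 = 176/2109 = 0.0835 → 8.3 m.u.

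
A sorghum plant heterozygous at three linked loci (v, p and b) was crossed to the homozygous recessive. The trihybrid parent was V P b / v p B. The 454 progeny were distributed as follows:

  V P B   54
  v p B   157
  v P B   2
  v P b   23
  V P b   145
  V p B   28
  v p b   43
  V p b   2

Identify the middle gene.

The two rarest classes, V p b and v P B, are the double crossovers. Comparing them with the parentals, only the p allele has switched, so p is the middle locus and the order is b – p – v.

p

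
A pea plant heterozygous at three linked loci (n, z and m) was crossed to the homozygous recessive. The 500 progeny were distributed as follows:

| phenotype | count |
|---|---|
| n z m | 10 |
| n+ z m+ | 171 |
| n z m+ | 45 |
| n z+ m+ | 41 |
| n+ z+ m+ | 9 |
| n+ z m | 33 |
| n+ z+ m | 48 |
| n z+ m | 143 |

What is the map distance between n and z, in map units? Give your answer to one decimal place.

22.4 map units

The two most frequent reciprocal classes, n+ z m+ and n z+ m, are the parental types, so the F1 was n+ z m+ / n z+ m.
The two rarest classes, n+ z+ m+ and n z m, are the double crossovers. Comparing them with the parentals, only the z allele has switched, so z is the middle locus and the order is n – z – m.
Crossovers in the n–z interval produce the single-crossover classes n z m+ and n+ z+ m (45 + 48 = 93) plus the double crossovers (19).
RF(n–z) = (93 + 19) / 500 = 112/500 = 0.2240 → 22.4 map units.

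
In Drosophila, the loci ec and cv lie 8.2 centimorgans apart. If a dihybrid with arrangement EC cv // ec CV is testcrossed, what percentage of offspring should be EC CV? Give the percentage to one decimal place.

4.1%

A map distance of 8.2 centimorgans corresponds to a recombination frequency of 0.082.
The F1 is EC cv / ec CV, so EC CV is a recombinant gamete class with expected frequency r/2 = 0.082/2 = 0.0410.
That is 0.0410 = 4.1% of the progeny.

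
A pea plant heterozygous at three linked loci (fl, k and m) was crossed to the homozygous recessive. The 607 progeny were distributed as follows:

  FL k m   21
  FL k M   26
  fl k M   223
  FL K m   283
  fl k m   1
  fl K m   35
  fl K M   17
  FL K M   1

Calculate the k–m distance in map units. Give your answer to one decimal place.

The two most frequent reciprocal classes, fl k M and FL K m, are the parental types, so the F1 was fl k M / FL K m.
The two rarest classes, fl k m and FL K M, are the double crossovers. Comparing them with the parentals, only the m allele has switched, so m is the middle locus and the order is fl – m – k.
Crossovers in the m–k interval produce the single-crossover classes fl K M and FL k m (17 + 21 = 38) plus the double crossovers (2).
RF(m–k) = (38 + 2) / 607 = 40/607 = 0.0659 → 6.6 map units.

6.6 map units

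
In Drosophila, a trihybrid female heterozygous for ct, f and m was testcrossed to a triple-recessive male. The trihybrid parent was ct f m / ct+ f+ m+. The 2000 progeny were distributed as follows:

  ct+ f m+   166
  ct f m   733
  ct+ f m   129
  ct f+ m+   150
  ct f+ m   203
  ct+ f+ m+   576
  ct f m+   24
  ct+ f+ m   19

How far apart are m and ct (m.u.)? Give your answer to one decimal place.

The two rarest classes, ct f m+ and ct+ f+ m, are the double crossovers. Comparing them with the parentals, only the m allele has switched, so m is the middle locus and the order is f – m – ct.
Crossovers in the m–ct interval produce the single-crossover classes ct+ f m and ct f+ m+ (129 + 150 = 279) plus the double crossovers (43).
RF(m–ct) = (279 + 43) / 2000 = 322/2000 = 0.1610 → 16.1 m.u.

16.1 m.u.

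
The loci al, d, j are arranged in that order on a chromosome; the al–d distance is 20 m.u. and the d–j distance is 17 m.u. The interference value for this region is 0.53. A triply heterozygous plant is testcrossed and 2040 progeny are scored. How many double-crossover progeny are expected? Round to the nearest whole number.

33

Map distances give recombination frequencies of 0.200 and 0.170 for the two intervals.
With interference 0.53 (so coincidence = 0.47), expected double-crossover frequency = 0.200 × 0.170 × 0.47 = 0.01598.
Expected number = 0.01598 × 2040 = 32.60 ≈ 33.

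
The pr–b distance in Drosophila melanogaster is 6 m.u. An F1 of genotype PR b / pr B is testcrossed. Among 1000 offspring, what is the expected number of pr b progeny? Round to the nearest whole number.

30

A map distance of 6 m.u. corresponds to a recombination frequency of 0.060.
The F1 is PR b / pr B, so pr b is a recombinant gamete class with expected frequency r/2 = 0.060/2 = 0.0300.
Expected number = 0.0300 × 1000 = 30.00 ≈ 30.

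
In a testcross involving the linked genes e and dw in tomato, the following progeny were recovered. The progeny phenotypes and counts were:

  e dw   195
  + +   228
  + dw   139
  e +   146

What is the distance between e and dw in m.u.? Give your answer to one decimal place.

40.3 m.u.

The two most frequent classes, + + (228) and e dw (195), are the parental types, so the F1 was + + / e dw.
The recombinant classes are + dw and e +: 139 + 146 = 285.
Recombination frequency = 285/708 = 0.4025 ≈ 40.3%, i.e. 40.3 m.u.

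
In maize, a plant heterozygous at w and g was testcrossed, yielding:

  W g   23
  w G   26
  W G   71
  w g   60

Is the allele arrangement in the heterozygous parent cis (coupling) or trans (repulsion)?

cis

The two most frequent classes are W G (71) and w g (60); these are the parental (non-recombinant) types.
So the F1 carried W G on one chromosome and w g on the other — the recessive alleles are on the same chromosome (cis / coupling).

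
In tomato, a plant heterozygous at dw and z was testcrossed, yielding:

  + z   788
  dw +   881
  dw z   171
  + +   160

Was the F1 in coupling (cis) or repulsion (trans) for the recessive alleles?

The two most frequent classes are + z (788) and dw + (881); these are the parental (non-recombinant) types.
So the F1 carried + z on one chromosome and dw + on the other — the recessive alleles are on opposite chromosomes (trans / repulsion).

trans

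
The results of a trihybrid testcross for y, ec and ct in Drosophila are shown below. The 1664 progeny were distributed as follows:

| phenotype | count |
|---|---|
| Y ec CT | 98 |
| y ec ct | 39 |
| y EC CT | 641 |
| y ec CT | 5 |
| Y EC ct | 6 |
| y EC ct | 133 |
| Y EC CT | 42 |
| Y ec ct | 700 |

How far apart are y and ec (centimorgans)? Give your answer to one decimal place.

The two most frequent reciprocal classes, y EC CT and Y ec ct, are the parental types, so the F1 was y EC CT / Y ec ct.
The two rarest classes, y ec CT and Y EC ct, are the double crossovers. Comparing them with the parentals, only the ec allele has switched, so ec is the middle locus and the order is y – ec – ct.
Crossovers in the y–ec interval produce the single-crossover classes Y EC CT and y ec ct (42 + 39 = 81) plus the double crossovers (11).
RF(y–ec) = (81 + 11) / 1664 = 92/1664 = 0.0553 → 5.5 centimorgans.

5.5 centimorgans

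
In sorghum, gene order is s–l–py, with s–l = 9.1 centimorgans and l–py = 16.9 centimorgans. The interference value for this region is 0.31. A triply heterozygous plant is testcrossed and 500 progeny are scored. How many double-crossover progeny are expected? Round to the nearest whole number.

5

Map distances give recombination frequencies of 0.091 and 0.169 for the two intervals.
With interference 0.31 (so coincidence = 0.69), expected double-crossover frequency = 0.091 × 0.169 × 0.69 = 0.01061.
Expected number = 0.01061 × 500 = 5.31 ≈ 5.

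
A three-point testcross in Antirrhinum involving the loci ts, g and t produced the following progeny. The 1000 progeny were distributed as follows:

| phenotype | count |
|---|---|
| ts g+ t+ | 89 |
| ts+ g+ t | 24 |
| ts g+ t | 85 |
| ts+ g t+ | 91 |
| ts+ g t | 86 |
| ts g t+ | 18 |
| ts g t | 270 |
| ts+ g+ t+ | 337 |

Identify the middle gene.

The two most frequent reciprocal classes, ts+ g+ t+ and ts g t, are the parental types, so the F1 was ts+ g+ t+ / ts g t.
The two rarest classes, ts+ g+ t and ts g t+, are the double crossovers. Comparing them with the parentals, only the t allele has switched, so t is the middle locus and the order is ts – t – g.

t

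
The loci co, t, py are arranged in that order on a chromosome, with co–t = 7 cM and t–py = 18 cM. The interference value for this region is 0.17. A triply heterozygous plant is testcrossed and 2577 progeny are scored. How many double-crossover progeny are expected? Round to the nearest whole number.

Map distances give recombination frequencies of 0.070 and 0.180 for the two intervals.
With interference 0.17 (so coincidence = 0.83), expected double-crossover frequency = 0.070 × 0.180 × 0.83 = 0.01046.
Expected number = 0.01046 × 2577 = 26.95 ≈ 27.

27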